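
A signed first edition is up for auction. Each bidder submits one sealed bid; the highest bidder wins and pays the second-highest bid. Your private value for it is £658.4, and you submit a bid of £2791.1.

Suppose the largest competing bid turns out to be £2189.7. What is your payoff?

Your bid £2791.1 exceeds the highest competing bid £2189.7, so you win.
In a second-price auction the winner pays the second-highest bid, £2189.7.
Payoff = value − price = £658.4 − £2189.7 = −£1531.3.

−£1531.3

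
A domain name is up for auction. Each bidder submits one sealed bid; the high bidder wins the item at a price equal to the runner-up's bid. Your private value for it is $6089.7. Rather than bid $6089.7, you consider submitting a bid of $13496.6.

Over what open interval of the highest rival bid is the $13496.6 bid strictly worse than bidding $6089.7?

If the competing bid is below $6089.7, both bids win at the same price — no difference.
If it is above $13496.6, both bids lose — no difference.
If it lies strictly between $6089.7 and $13496.6, bidding your value loses (payoff 0) while bidding $13496.6 wins at a price above your value (payoff negative).
So the deviation strictly hurts on the open interval ($6089.7, $13496.6).

($6089.7, $13496.6)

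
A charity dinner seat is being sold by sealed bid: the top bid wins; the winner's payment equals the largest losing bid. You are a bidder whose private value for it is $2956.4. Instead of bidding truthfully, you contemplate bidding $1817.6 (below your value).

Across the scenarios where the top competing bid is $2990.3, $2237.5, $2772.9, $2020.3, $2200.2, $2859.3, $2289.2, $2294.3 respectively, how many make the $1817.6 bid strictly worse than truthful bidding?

7

The deviation hurts exactly when the highest competing bid lies strictly between $1817.6 and $2956.4 — underbidding then forfeits a profitable win.
$2990.3: above both → same outcome either way.
$2237.5: inside the interval → strictly worse (loss $718.9).
$2772.9: inside the interval → strictly worse (loss $183.5).
$2020.3: inside the interval → strictly worse (loss $936.1).
$2200.2: inside the interval → strictly worse (loss $756.2).
$2859.3: inside the interval → strictly worse (loss $97.1).
$2289.2: inside the interval → strictly worse (loss $667.2).
$2294.3: inside the interval → strictly worse (loss $662.1).
Count: 7.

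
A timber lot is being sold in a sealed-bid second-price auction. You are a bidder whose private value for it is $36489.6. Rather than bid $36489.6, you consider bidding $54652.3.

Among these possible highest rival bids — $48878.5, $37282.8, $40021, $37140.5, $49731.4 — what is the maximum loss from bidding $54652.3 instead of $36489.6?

$48878.5: truthful gives $0, deviation gives −$12388.9 → loss $12388.9.
$37282.8: truthful gives $0, deviation gives −$793.2 → loss $793.2.
$40021: truthful gives $0, deviation gives −$3531.4 → loss $3531.4.
$37140.5: truthful gives $0, deviation gives −$650.9 → loss $650.9.
$49731.4: truthful gives $0, deviation gives −$13241.8 → loss $13241.8.
Maximum loss: $13241.8.

$13241.8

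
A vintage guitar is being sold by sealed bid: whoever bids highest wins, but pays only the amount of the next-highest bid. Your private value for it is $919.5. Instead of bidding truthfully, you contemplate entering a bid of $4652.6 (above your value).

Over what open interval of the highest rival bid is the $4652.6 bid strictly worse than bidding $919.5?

($919.5, $4652.6)

If the competing bid is below $919.5, both bids win at the same price — no difference.
If it is above $4652.6, both bids lose — no difference.
If it lies strictly between $919.5 and $4652.6, bidding your value loses (payoff 0) while bidding $4652.6 wins at a price above your value (payoff negative).
So the deviation strictly hurts on the open interval ($919.5, $4652.6).
In a second-price auction your bid sets only whether you win, not what you pay, so bidding your true value is weakly dominant.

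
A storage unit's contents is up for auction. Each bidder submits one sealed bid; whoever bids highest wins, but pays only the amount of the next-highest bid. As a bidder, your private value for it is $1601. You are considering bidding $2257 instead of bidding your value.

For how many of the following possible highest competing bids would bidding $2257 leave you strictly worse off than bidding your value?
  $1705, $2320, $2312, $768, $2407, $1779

2

The deviation hurts exactly when the highest competing bid lies strictly between $1601 and $2257 — overbidding then wins at a price above your value.
$1705: inside the interval → strictly worse (loss $104).
$2320: above both → same outcome either way.
$2312: above both → same outcome either way.
$768: below both → same outcome either way.
$2407: above both → same outcome either way.
$1779: inside the interval → strictly worse (loss $178).
Count: 2.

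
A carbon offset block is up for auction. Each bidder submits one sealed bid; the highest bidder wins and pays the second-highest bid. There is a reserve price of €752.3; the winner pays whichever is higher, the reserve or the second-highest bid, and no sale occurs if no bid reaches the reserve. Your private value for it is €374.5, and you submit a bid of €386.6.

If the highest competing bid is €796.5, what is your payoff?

€0

Your bid €386.6 is below the highest competing bid €796.5, so you lose. Payoff €0.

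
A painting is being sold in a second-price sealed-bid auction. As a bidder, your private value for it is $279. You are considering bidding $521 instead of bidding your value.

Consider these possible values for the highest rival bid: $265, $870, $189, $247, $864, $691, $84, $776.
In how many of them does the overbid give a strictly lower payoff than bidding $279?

0

The deviation hurts exactly when the highest competing bid lies strictly between $279 and $521 — overbidding then wins at a price above your value.
$265: below both → same outcome either way.
$870: above both → same outcome either way.
$189: below both → same outcome either way.
$247: below both → same outcome either way.
$864: above both → same outcome either way.
$691: above both → same outcome either way.
$84: below both → same outcome either way.
$776: above both → same outcome either way.
Count: 0.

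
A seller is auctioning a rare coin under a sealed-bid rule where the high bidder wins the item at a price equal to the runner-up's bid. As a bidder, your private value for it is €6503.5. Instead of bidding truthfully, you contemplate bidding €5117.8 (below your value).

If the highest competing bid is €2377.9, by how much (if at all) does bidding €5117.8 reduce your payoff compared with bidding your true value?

€0

Bidding your value €6503.5: you win (since €6503.5 > €2377.9) and pay €2377.9. Payoff €4125.6.
Bidding €5117.8: you win and pay €2377.9. Payoff €6503.5 − €2377.9 = €4125.6.
Difference = €4125.6 − €4125.6 = €0; both bids lead to the same outcome because the competing bid is below both your value and your alternative bid.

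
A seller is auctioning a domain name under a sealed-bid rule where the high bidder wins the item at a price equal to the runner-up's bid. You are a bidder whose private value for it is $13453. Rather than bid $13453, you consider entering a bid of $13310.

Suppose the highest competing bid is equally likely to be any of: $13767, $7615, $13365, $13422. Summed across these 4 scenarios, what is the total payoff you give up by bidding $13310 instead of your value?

The deviation costs you only when the competing bid falls strictly between $13310 and $13453; elsewhere both bids give the same outcome.
$13767: outcomes coincide → loss $0.
$7615: outcomes coincide → loss $0.
$13365: truthful payoff $88, deviation payoff $0 → loss $88.
$13422: truthful payoff $31, deviation payoff $0 → loss $31.
Total loss = $88 + $31 = $119.

$119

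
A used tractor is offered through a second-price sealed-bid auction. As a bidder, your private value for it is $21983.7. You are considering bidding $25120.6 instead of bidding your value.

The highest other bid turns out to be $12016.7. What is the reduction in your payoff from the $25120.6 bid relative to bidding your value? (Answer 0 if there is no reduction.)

Bidding your value $21983.7: you win (since $21983.7 > $12016.7) and pay $12016.7. Payoff $9967.
Bidding $25120.6: you win and pay $12016.7. Payoff $21983.7 − $12016.7 = $9967.
Difference = $9967 − $9967 = $0; both bids lead to the same outcome because the competing bid is below both your value and your alternative bid.
In a second-price auction your bid sets only whether you win, not what you pay, so bidding your true value is weakly dominant.

$0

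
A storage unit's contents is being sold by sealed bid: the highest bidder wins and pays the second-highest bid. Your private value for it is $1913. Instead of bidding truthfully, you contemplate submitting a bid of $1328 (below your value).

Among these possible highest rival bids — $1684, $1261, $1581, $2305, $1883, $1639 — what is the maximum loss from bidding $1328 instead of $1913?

$332

$1684: truthful gives $229, deviation gives $0 → loss $229.
$1261: same outcome either way → loss $0.
$1581: truthful gives $332, deviation gives $0 → loss $332.
$2305: same outcome either way → loss $0.
$1883: truthful gives $30, deviation gives $0 → loss $30.
$1639: truthful gives $274, deviation gives $0 → loss $274.
Maximum loss: $332.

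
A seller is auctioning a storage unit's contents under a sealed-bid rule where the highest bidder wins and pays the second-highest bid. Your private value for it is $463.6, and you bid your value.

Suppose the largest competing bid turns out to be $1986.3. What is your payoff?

$0

Your bid $463.6 is below the highest competing bid $1986.3, so you lose.
A losing bidder pays nothing and receives nothing: payoff = $0.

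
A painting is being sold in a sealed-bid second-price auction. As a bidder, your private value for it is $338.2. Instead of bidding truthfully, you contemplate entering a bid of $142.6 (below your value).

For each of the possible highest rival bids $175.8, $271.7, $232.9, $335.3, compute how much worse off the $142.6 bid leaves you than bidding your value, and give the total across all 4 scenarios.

The deviation costs you only when the competing bid falls strictly between $142.6 and $338.2; elsewhere both bids give the same outcome.
$175.8: truthful payoff $162.4, deviation payoff $0 → loss $162.4.
$271.7: truthful payoff $66.5, deviation payoff $0 → loss $66.5.
$232.9: truthful payoff $105.3, deviation payoff $0 → loss $105.3.
$335.3: truthful payoff $2.9, deviation payoff $0 → loss $2.9.
Total loss = $162.4 + $66.5 + $105.3 + $2.9 = $337.1.
In a second-price auction your bid sets only whether you win, not what you pay, so bidding your true value is weakly dominant.

$337.1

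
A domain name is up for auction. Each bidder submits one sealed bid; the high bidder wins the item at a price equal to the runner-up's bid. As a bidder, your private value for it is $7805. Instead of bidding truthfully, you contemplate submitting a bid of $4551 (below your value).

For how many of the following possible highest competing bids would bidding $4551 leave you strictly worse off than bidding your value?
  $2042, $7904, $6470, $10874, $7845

1

The deviation hurts exactly when the highest competing bid lies strictly between $4551 and $7805 — underbidding then forfeits a profitable win.
$2042: below both → same outcome either way.
$7904: above both → same outcome either way.
$6470: inside the interval → strictly worse (loss $1335).
$10874: above both → same outcome either way.
$7845: above both → same outcome either way.
Count: 1.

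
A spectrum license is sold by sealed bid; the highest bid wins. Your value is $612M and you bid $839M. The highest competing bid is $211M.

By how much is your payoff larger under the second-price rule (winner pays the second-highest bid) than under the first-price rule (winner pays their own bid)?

You have the highest bid, so you win under either rule.
Second-price: pay $211M → payoff $401M.
First-price: pay your own bid $839M → payoff −$227M.
Difference = $401M − (−$227M) = $628M.

$628M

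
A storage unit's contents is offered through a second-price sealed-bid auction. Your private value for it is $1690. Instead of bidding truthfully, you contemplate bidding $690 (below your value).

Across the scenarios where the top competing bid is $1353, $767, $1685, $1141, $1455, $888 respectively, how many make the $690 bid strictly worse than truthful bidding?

The deviation hurts exactly when the highest competing bid lies strictly between $690 and $1690 — underbidding then forfeits a profitable win.
$1353: inside the interval → strictly worse (loss $337).
$767: inside the interval → strictly worse (loss $923).
$1685: inside the interval → strictly worse (loss $5).
$1141: inside the interval → strictly worse (loss $549).
$1455: inside the interval → strictly worse (loss $235).
$888: inside the interval → strictly worse (loss $802).
Count: 6.

6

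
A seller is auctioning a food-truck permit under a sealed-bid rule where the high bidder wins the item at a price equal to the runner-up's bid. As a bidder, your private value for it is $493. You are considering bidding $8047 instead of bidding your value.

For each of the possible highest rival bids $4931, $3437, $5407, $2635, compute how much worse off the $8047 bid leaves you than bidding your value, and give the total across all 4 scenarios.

$14438

The deviation costs you only when the competing bid falls strictly between $493 and $8047; elsewhere both bids give the same outcome.
$4931: truthful payoff $0, deviation payoff −$4438 → loss $4438.
$3437: truthful payoff $0, deviation payoff −$2944 → loss $2944.
$5407: truthful payoff $0, deviation payoff −$4914 → loss $4914.
$2635: truthful payoff $0, deviation payoff −$2142 → loss $2142.
Total loss = $4438 + $2944 + $4914 + $2142 = $14438.
In a second-price auction your bid sets only whether you win, not what you pay, so bidding your true value is weakly dominant.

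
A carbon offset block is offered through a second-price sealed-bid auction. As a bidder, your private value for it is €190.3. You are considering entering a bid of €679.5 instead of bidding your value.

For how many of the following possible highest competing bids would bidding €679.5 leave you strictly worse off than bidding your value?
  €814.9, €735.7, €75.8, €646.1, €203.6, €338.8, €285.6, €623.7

The deviation hurts exactly when the highest competing bid lies strictly between €190.3 and €679.5 — overbidding then wins at a price above your value.
€814.9: above both → same outcome either way.
€735.7: above both → same outcome either way.
€75.8: below both → same outcome either way.
€646.1: inside the interval → strictly worse (loss €455.8).
€203.6: inside the interval → strictly worse (loss €13.3).
€338.8: inside the interval → strictly worse (loss €148.5).
€285.6: inside the interval → strictly worse (loss €95.3).
€623.7: inside the interval → strictly worse (loss €433.4).
Count: 5.

5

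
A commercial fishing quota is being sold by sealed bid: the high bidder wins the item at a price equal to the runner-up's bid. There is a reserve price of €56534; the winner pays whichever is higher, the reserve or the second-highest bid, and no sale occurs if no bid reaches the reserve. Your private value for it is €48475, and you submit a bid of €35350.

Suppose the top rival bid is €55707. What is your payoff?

€0

Your bid €35350 is below the highest competing bid €55707, so you lose. Payoff €0.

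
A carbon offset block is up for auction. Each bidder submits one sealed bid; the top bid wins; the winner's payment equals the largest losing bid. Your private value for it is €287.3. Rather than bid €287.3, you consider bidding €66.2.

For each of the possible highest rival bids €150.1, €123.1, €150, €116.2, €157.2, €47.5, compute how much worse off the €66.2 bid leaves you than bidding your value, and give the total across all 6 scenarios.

€739.9

The deviation costs you only when the competing bid falls strictly between €66.2 and €287.3; elsewhere both bids give the same outcome.
€150.1: truthful payoff €137.2, deviation payoff €0 → loss €137.2.
€123.1: truthful payoff €164.2, deviation payoff €0 → loss €164.2.
€150: truthful payoff €137.3, deviation payoff €0 → loss €137.3.
€116.2: truthful payoff €171.1, deviation payoff €0 → loss €171.1.
€157.2: truthful payoff €130.1, deviation payoff €0 → loss €130.1.
€47.5: outcomes coincide → loss €0.
Total loss = €137.2 + €164.2 + €137.3 + €171.1 + €130.1 = €739.9.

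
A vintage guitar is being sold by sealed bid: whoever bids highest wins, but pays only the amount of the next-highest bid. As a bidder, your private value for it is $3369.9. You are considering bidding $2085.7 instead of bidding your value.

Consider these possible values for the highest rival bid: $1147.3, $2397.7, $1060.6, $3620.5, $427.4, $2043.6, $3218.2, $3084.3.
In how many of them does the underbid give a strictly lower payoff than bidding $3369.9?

The deviation hurts exactly when the highest competing bid lies strictly between $2085.7 and $3369.9 — underbidding then forfeits a profitable win.
$1147.3: below both → same outcome either way.
$2397.7: inside the interval → strictly worse (loss $972.2).
$1060.6: below both → same outcome either way.
$3620.5: above both → same outcome either way.
$427.4: below both → same outcome either way.
$2043.6: below both → same outcome either way.
$3218.2: inside the interval → strictly worse (loss $151.7).
$3084.3: inside the interval → strictly worse (loss $285.6).
Count: 3.

3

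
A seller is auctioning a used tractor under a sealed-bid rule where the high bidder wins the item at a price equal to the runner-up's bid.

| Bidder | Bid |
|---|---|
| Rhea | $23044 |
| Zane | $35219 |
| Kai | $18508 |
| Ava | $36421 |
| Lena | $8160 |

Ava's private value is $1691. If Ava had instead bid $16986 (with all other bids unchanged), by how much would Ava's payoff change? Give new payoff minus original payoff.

The highest bid among the other bidders is $35219; Ava's bid doesn't change that.
Original bid $36421: Ava is highest, pays the top rival bid $35219; payoff $1691 − $35219 = −$33528.
Alternative bid $16986: Ava is not highest (top rival bid is $35219); payoff $0.
Change in payoff = $0 − (−$33528) = $33528.

$33528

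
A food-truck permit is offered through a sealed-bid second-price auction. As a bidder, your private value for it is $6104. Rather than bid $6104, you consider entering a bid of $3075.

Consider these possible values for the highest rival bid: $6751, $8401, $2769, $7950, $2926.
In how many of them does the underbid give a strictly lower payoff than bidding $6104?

The deviation hurts exactly when the highest competing bid lies strictly between $3075 and $6104 — underbidding then forfeits a profitable win.
$6751: above both → same outcome either way.
$8401: above both → same outcome either way.
$2769: below both → same outcome either way.
$7950: above both → same outcome either way.
$2926: below both → same outcome either way.
Count: 0.

0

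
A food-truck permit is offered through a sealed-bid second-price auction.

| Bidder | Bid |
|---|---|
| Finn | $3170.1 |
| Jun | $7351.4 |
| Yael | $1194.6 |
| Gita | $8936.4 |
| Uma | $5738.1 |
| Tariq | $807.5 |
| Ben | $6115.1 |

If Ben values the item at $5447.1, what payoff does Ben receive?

Highest bid: Gita at $8936.4, so Gita wins.
Second-highest bid: Jun at $7351.4 — that is the price the winner pays.
Ben did not win, so Ben pays nothing and receives nothing: payoff $0.

$0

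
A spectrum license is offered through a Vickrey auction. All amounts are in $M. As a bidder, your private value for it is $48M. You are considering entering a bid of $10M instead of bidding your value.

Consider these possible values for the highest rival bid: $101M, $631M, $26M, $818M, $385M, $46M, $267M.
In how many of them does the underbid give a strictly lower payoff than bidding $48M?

The deviation hurts exactly when the highest competing bid lies strictly between $10M and $48M — underbidding then forfeits a profitable win.
$101M: above both → same outcome either way.
$631M: above both → same outcome either way.
$26M: inside the interval → strictly worse (loss $22M).
$818M: above both → same outcome either way.
$385M: above both → same outcome either way.
$46M: inside the interval → strictly worse (loss $2M).
$267M: above both → same outcome either way.
Count: 2.

2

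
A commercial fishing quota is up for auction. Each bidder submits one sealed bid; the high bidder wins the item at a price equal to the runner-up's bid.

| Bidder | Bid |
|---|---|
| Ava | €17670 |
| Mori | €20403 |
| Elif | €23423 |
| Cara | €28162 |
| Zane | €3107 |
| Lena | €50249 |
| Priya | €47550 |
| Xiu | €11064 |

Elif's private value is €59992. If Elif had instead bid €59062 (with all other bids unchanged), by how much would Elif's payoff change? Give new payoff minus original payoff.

The highest bid among the other bidders is €50249; Elif's bid doesn't change that.
Original bid €23423: Elif is not highest (top rival bid is €50249); payoff €0.
Alternative bid €59062: Elif is highest, pays the top rival bid €50249; payoff €59992 − €50249 = €9743.
Change in payoff = €9743 − (€0) = €9743.

€9743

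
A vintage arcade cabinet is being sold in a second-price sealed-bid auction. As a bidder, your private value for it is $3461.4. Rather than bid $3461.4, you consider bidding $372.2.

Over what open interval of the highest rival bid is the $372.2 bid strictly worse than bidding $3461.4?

If the competing bid is below $372.2, both bids win at the same price — no difference.
If it is above $3461.4, both bids lose — no difference.
If it lies strictly between $372.2 and $3461.4, bidding your value wins at a price below your value (positive payoff) while bidding $372.2 loses (payoff 0).
So the deviation strictly hurts on the open interval ($372.2, $3461.4).
In a second-price auction your bid sets only whether you win, not what you pay, so bidding your true value is weakly dominant.

($372.2, $3461.4)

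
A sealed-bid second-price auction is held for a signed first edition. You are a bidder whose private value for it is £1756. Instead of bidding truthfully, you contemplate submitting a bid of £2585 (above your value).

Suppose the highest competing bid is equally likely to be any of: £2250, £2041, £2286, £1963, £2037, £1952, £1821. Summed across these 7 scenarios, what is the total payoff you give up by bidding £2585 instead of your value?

£2058

The deviation costs you only when the competing bid falls strictly between £1756 and £2585; elsewhere both bids give the same outcome.
£2250: truthful payoff £0, deviation payoff −£494 → loss £494.
£2041: truthful payoff £0, deviation payoff −£285 → loss £285.
£2286: truthful payoff £0, deviation payoff −£530 → loss £530.
£1963: truthful payoff £0, deviation payoff −£207 → loss £207.
£2037: truthful payoff £0, deviation payoff −£281 → loss £281.
£1952: truthful payoff £0, deviation payoff −£196 → loss £196.
£1821: truthful payoff £0, deviation payoff −£65 → loss £65.
Total loss = £494 + £285 + £530 + £207 + £281 + £196 + £65 = £2058.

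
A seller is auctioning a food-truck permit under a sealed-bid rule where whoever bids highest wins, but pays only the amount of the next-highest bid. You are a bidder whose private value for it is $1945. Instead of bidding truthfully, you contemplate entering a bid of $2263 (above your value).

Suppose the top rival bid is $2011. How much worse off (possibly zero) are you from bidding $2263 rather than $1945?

$66

Bidding your value $1945: you lose (since $1945 < $2011). Payoff $0.
Bidding $2263: you win and pay $2011. Payoff $1945 − $2011 = −$66.
The competing bid $2011 lies between your value and your inflated bid, so overbidding wins an item priced above your value.
Loss from deviating = $0 − (−$66) = $66.
In a second-price auction your bid sets only whether you win, not what you pay, so bidding your true value is weakly dominant.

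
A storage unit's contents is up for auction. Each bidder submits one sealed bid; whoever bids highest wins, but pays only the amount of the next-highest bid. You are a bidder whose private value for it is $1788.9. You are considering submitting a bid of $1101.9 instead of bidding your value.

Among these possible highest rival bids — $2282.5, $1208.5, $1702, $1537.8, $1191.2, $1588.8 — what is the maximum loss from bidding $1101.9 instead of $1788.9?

$2282.5: same outcome either way → loss $0.
$1208.5: truthful gives $580.4, deviation gives $0 → loss $580.4.
$1702: truthful gives $86.9, deviation gives $0 → loss $86.9.
$1537.8: truthful gives $251.1, deviation gives $0 → loss $251.1.
$1191.2: truthful gives $597.7, deviation gives $0 → loss $597.7.
$1588.8: truthful gives $200.1, deviation gives $0 → loss $200.1.
Maximum loss: $597.7.

$597.7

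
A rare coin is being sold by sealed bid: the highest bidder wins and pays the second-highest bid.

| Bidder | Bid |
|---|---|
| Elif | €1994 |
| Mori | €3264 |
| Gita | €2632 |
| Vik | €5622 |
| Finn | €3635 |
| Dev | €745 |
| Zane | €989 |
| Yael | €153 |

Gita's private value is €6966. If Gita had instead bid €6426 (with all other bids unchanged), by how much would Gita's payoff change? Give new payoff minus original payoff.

The highest bid among the other bidders is €5622; Gita's bid doesn't change that.
Original bid €2632: Gita is not highest (top rival bid is €5622); payoff €0.
Alternative bid €6426: Gita is highest, pays the top rival bid €5622; payoff €6966 − €5622 = €1344.
Change in payoff = €1344 − (€0) = €1344.

€1344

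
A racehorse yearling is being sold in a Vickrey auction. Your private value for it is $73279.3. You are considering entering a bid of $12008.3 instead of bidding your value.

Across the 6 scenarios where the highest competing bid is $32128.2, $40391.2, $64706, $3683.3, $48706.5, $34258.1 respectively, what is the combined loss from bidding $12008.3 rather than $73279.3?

$146206.5

The deviation costs you only when the competing bid falls strictly between $12008.3 and $73279.3; elsewhere both bids give the same outcome.
$32128.2: truthful payoff $41151.1, deviation payoff $0 → loss $41151.1.
$40391.2: truthful payoff $32888.1, deviation payoff $0 → loss $32888.1.
$64706: truthful payoff $8573.3, deviation payoff $0 → loss $8573.3.
$3683.3: outcomes coincide → loss $0.
$48706.5: truthful payoff $24572.8, deviation payoff $0 → loss $24572.8.
$34258.1: truthful payoff $39021.2, deviation payoff $0 → loss $39021.2.
Total loss = $41151.1 + $32888.1 + $8573.3 + $24572.8 + $39021.2 = $146206.5.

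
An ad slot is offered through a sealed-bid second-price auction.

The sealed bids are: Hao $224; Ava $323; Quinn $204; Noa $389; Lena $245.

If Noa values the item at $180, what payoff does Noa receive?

−$143

Highest bid: Noa at $389, so Noa wins.
Second-highest bid: Ava at $323 — that is the price the winner pays.
Noa's payoff = value − price = $180 − $323 = −$143.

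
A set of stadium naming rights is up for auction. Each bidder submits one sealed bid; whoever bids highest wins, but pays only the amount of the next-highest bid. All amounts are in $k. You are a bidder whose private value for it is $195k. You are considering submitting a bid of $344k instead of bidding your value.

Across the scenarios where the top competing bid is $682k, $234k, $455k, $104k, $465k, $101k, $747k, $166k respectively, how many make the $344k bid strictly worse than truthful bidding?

1

The deviation hurts exactly when the highest competing bid lies strictly between $195k and $344k — overbidding then wins at a price above your value.
$682k: above both → same outcome either way.
$234k: inside the interval → strictly worse (loss $39k).
$455k: above both → same outcome either way.
$104k: below both → same outcome either way.
$465k: above both → same outcome either way.
$101k: below both → same outcome either way.
$747k: above both → same outcome either way.
$166k: below both → same outcome either way.
Count: 1.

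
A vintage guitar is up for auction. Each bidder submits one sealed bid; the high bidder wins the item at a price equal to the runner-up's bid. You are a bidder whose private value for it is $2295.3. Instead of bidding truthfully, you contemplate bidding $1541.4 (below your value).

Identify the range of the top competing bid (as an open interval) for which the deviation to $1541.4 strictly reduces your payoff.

If the competing bid is below $1541.4, both bids win at the same price — no difference.
If it is above $2295.3, both bids lose — no difference.
If it lies strictly between $1541.4 and $2295.3, bidding your value wins at a price below your value (positive payoff) while bidding $1541.4 loses (payoff 0).
So the deviation strictly hurts on the open interval ($1541.4, $2295.3).
Because the price is fixed by the runner-up's bid, deviating from your value can only change a good outcome into a bad one — never the reverse.

($1541.4, $2295.3)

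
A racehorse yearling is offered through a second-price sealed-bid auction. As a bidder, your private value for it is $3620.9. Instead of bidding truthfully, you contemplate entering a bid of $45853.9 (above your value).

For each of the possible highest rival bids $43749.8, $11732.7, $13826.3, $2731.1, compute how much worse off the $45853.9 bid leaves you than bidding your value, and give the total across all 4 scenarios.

$58446.1

The deviation costs you only when the competing bid falls strictly between $3620.9 and $45853.9; elsewhere both bids give the same outcome.
$43749.8: truthful payoff $0, deviation payoff −$40128.9 → loss $40128.9.
$11732.7: truthful payoff $0, deviation payoff −$8111.8 → loss $8111.8.
$13826.3: truthful payoff $0, deviation payoff −$10205.4 → loss $10205.4.
$2731.1: outcomes coincide → loss $0.
Total loss = $40128.9 + $8111.8 + $10205.4 = $58446.1.
Because the price is fixed by the runner-up's bid, deviating from your value can only change a good outcome into a bad one — never the reverse.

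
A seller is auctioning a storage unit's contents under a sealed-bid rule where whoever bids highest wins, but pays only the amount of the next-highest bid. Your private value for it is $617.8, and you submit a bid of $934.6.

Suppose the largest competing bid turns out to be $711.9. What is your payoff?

Your bid $934.6 exceeds the highest competing bid $711.9, so you win.
In a second-price auction the winner pays the second-highest bid, $711.9.
Payoff = value − price = $617.8 − $711.9 = −$94.1.

−$94.1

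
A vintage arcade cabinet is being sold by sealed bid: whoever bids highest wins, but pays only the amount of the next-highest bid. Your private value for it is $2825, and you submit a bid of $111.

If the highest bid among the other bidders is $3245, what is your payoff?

$0

Your bid $111 is below the highest competing bid $3245, so you lose.
A losing bidder pays nothing and receives nothing: payoff = $0.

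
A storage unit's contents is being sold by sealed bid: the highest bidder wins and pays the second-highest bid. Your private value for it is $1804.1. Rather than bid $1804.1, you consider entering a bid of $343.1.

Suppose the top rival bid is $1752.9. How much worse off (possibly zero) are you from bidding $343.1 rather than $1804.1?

Bidding your value $1804.1: you win (since $1804.1 > $1752.9) and pay $1752.9. Payoff $51.2.
Bidding $343.1: you lose. Payoff $0.
The competing bid $1752.9 lies between your shaded bid and your value, so underbidding forfeits an item you could have won at a profitable price.
Loss from deviating = $51.2 − ($0) = $51.2.

$51.2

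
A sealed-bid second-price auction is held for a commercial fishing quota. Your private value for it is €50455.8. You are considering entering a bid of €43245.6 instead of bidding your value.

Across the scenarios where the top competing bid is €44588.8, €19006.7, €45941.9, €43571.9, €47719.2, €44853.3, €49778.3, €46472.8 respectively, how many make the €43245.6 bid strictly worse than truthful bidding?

7

The deviation hurts exactly when the highest competing bid lies strictly between €43245.6 and €50455.8 — underbidding then forfeits a profitable win.
€44588.8: inside the interval → strictly worse (loss €5867).
€19006.7: below both → same outcome either way.
€45941.9: inside the interval → strictly worse (loss €4513.9).
€43571.9: inside the interval → strictly worse (loss €6883.9).
€47719.2: inside the interval → strictly worse (loss €2736.6).
€44853.3: inside the interval → strictly worse (loss €5602.5).
€49778.3: inside the interval → strictly worse (loss €677.5).
€46472.8: inside the interval → strictly worse (loss €3983).
Count: 7.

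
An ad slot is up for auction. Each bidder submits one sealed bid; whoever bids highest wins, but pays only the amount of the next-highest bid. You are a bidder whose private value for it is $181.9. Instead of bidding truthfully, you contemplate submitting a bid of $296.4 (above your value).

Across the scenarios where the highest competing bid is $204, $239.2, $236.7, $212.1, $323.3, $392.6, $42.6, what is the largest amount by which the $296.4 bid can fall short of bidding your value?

$57.3

$204: truthful gives $0, deviation gives −$22.1 → loss $22.1.
$239.2: truthful gives $0, deviation gives −$57.3 → loss $57.3.
$236.7: truthful gives $0, deviation gives −$54.8 → loss $54.8.
$212.1: truthful gives $0, deviation gives −$30.2 → loss $30.2.
$323.3: same outcome either way → loss $0.
$392.6: same outcome either way → loss $0.
$42.6: same outcome either way → loss $0.
Maximum loss: $57.3.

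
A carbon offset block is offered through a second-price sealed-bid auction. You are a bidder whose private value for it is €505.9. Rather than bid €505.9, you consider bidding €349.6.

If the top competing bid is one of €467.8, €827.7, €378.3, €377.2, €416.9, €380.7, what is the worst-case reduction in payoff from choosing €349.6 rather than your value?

€467.8: truthful gives €38.1, deviation gives €0 → loss €38.1.
€827.7: same outcome either way → loss €0.
€378.3: truthful gives €127.6, deviation gives €0 → loss €127.6.
€377.2: truthful gives €128.7, deviation gives €0 → loss €128.7.
€416.9: truthful gives €89, deviation gives €0 → loss €89.
€380.7: truthful gives €125.2, deviation gives €0 → loss €125.2.
Maximum loss: €128.7.

€128.7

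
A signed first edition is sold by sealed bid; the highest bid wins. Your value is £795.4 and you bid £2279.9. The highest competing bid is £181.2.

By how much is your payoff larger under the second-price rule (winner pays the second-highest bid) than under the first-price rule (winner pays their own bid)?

You have the highest bid, so you win under either rule.
Second-price: pay £181.2 → payoff £614.2.
First-price: pay your own bid £2279.9 → payoff −£1484.5.
Difference = £614.2 − (−£1484.5) = £2098.7.

£2098.7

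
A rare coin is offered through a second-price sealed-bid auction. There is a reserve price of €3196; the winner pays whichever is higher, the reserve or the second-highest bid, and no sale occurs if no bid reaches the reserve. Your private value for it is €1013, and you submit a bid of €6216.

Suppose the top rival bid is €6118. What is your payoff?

−€5105

Your bid €6216 is the highest and exceeds the reserve.
Price = max(second-highest bid, reserve) = max(€6118, €3196) = €6118.
Payoff = €1013 − €6118 = −€5105.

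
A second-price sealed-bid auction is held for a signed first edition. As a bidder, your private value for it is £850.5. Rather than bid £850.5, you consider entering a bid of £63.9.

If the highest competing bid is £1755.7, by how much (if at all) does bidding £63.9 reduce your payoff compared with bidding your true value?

£0

Bidding your value £850.5: you lose (since £850.5 < £1755.7). Payoff £0.
Bidding £63.9: you lose. Payoff £0.
Difference = £0 − £0 = £0; both bids lead to the same outcome because the competing bid is above both your value and your alternative bid.
In a second-price auction your bid sets only whether you win, not what you pay, so bidding your true value is weakly dominant.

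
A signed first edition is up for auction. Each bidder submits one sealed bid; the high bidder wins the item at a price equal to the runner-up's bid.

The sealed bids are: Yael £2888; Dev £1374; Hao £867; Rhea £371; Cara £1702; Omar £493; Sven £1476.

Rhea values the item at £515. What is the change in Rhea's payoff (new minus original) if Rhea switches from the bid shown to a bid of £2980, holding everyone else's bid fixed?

−£2373

The highest bid among the other bidders is £2888; Rhea's bid doesn't change that.
Original bid £371: Rhea is not highest (top rival bid is £2888); payoff £0.
Alternative bid £2980: Rhea is highest, pays the top rival bid £2888; payoff £515 − £2888 = −£2373.
Change in payoff = −£2373 − (£0) = −£2373.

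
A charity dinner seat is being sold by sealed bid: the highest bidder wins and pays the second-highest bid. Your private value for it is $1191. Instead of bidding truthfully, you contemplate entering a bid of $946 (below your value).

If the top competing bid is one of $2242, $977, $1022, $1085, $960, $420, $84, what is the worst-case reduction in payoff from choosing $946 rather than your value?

$2242: same outcome either way → loss $0.
$977: truthful gives $214, deviation gives $0 → loss $214.
$1022: truthful gives $169, deviation gives $0 → loss $169.
$1085: truthful gives $106, deviation gives $0 → loss $106.
$960: truthful gives $231, deviation gives $0 → loss $231.
$420: same outcome either way → loss $0.
$84: same outcome either way → loss $0.
Maximum loss: $231.

$231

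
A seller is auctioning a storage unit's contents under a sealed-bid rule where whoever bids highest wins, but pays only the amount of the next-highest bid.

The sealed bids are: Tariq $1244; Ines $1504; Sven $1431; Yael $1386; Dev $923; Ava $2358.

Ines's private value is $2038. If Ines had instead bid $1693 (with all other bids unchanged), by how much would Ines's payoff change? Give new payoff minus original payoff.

The highest bid among the other bidders is $2358; Ines's bid doesn't change that.
Original bid $1504: Ines is not highest (top rival bid is $2358); payoff $0.
Alternative bid $1693: Ines is not highest (top rival bid is $2358); payoff $0.
Change in payoff = $0 − ($0) = $0.

$0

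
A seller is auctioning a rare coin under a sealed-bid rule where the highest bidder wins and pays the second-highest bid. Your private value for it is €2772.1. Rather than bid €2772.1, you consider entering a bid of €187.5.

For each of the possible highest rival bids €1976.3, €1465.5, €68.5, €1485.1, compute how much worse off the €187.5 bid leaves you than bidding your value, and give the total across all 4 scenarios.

The deviation costs you only when the competing bid falls strictly between €187.5 and €2772.1; elsewhere both bids give the same outcome.
€1976.3: truthful payoff €795.8, deviation payoff €0 → loss €795.8.
€1465.5: truthful payoff €1306.6, deviation payoff €0 → loss €1306.6.
€68.5: outcomes coincide → loss €0.
€1485.1: truthful payoff €1287, deviation payoff €0 → loss €1287.
Total loss = €795.8 + €1306.6 + €1287 = €3389.4.
In a second-price auction your bid sets only whether you win, not what you pay, so bidding your true value is weakly dominant.

€3389.4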